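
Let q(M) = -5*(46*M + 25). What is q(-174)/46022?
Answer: 39895/46022 ≈ 0.86687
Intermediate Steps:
q(M) = -125 - 230*M (q(M) = -5*(25 + 46*M) = -125 - 230*M)
q(-174)/46022 = (-125 - 230*(-174))/46022 = (-125 + 40020)*(1/46022) = 39895*(1/46022) = 39895/46022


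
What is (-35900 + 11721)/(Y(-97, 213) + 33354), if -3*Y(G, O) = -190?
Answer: -72537/100252 ≈ -0.72355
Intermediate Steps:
Y(G, O) = 190/3 (Y(G, O) = -1/3*(-190) = 190/3)
(-35900 + 11721)/(Y(-97, 213) + 33354) = (-35900 + 11721)/(190/3 + 33354) = -24179/100252/3 = -24179*3/100252 = -72537/100252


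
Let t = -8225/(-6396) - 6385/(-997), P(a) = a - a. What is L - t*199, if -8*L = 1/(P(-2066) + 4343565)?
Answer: -9419472640963017/6155132758840 ≈ -1530.3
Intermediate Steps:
P(a) = 0
t = 49038785/6376812 (t = -8225*(-1/6396) - 6385*(-1/997) = 8225/6396 + 6385/997 = 49038785/6376812 ≈ 7.6902)
L = -1/34748520 (L = -1/(8*(0 + 4343565)) = -1/8/4343565 = -1/8*1/4343565 = -1/34748520 ≈ -2.8778e-8)
L - t*199 = -1/34748520 - 49038785*199/6376812 = -1/34748520 - 1*9758718215/6376812 = -1/34748520 - 9758718215/6376812 = -9419472640963017/6155132758840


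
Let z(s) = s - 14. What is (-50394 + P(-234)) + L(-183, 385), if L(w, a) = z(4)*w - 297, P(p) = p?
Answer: -49095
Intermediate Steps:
z(s) = -14 + s
L(w, a) = -297 - 10*w (L(w, a) = (-14 + 4)*w - 297 = -10*w - 297 = -297 - 10*w)
(-50394 + P(-234)) + L(-183, 385) = (-50394 - 234) + (-297 - 10*(-183)) = -50628 + (-297 + 1830) = -50628 + 1533 = -49095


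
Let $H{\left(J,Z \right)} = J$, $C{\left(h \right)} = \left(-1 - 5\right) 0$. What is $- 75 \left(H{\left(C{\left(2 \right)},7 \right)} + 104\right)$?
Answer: $-7800$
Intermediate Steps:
$C{\left(h \right)} = 0$ ($C{\left(h \right)} = \left(-6\right) 0 = 0$)
$- 75 \left(H{\left(C{\left(2 \right)},7 \right)} + 104\right) = - 75 \left(0 + 104\right) = \left(-75\right) 104 = -7800$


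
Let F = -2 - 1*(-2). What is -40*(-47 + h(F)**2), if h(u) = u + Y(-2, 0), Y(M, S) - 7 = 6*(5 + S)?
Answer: -52880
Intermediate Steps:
Y(M, S) = 37 + 6*S (Y(M, S) = 7 + 6*(5 + S) = 7 + (30 + 6*S) = 37 + 6*S)
F = 0 (F = -2 + 2 = 0)
h(u) = 37 + u (h(u) = u + (37 + 6*0) = u + (37 + 0) = u + 37 = 37 + u)
-40*(-47 + h(F)**2) = -40*(-47 + (37 + 0)**2) = -40*(-47 + 37**2) = -40*(-47 + 1369) = -40*1322 = -52880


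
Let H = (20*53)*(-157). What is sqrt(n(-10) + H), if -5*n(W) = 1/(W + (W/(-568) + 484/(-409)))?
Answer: 4*I*sqrt(437407301060697695)/6484855 ≈ 407.95*I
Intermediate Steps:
H = -166420 (H = 1060*(-157) = -166420)
n(W) = -1/(5*(-484/409 + 567*W/568)) (n(W) = -1/(5*(W + (W/(-568) + 484/(-409)))) = -1/(5*(W + (W*(-1/568) + 484*(-1/409)))) = -1/(5*(W + (-W/568 - 484/409))) = -1/(5*(W + (-484/409 - W/568))) = -1/(5*(-484/409 + 567*W/568)))
sqrt(n(-10) + H) = sqrt(-232312/(-1374560 + 1159515*(-10)) - 166420) = sqrt(-232312/(-1374560 - 11595150) - 166420) = sqrt(-232312/(-12969710) - 166420) = sqrt(-232312*(-1/12969710) - 166420) = sqrt(116156/6484855 - 166420) = sqrt(-1079209452944/6484855) = 4*I*sqrt(437407301060697695)/6484855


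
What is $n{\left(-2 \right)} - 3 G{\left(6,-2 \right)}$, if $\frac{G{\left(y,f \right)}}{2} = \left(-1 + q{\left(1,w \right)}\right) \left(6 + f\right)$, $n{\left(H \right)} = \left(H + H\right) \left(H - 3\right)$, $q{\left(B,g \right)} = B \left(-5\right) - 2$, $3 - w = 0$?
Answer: $212$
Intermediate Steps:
$w = 3$ ($w = 3 - 0 = 3 + 0 = 3$)
$q{\left(B,g \right)} = -2 - 5 B$ ($q{\left(B,g \right)} = - 5 B - 2 = -2 - 5 B$)
$n{\left(H \right)} = 2 H \left(-3 + H\right)$
$G{\left(y,f \right)} = -96 - 16 f$ ($G{\left(y,f \right)} = 2 \left(-1 - 7\right) \left(6 + f\right) = 2 \left(- 8 \left(6 + f\right)\right) = 2 \left(-48 - 8 f\right) = -96 - 16 f$)
$n{\left(-2 \right)} - 3 G{\left(6,-2 \right)} = 2 \left(-2\right) \left(-3 - 2\right) - 3 \left(-96 - -32\right) = 2 \left(-2\right) \left(-5\right) - 3 \left(-96 + 32\right) = 20 - -192 = 20 + 192 = 212$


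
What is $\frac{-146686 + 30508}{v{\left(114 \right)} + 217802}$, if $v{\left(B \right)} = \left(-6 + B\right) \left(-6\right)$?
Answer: $- \frac{58089}{108577} \approx -0.535$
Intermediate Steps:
$v{\left(B \right)} = 36 - 6 B$
$\frac{-146686 + 30508}{v{\left(114 \right)} + 217802} = \frac{-146686 + 30508}{\left(36 - 684\right) + 217802} = - \frac{116178}{\left(36 - 684\right) + 217802} = - \frac{116178}{-648 + 217802} = - \frac{116178}{217154} = \left(-116178\right) \frac{1}{217154} = - \frac{58089}{108577}$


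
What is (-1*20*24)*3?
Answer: -1440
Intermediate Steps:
(-1*20*24)*3 = -20*24*3 = -480*3 = -1440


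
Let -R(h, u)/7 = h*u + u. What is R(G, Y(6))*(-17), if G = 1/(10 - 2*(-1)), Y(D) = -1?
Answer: -1547/12 ≈ -128.92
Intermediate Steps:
G = 1/12 (G = 1/(10 + 2) = 1/12 ≈ 0.083333)
R(h, u) = -7*u - 7*h*u (R(h, u) = -7*(h*u + u) = -7*(u + h*u) = -7*u - 7*h*u)
R(G, Y(6))*(-17) = -7*(-1)*(1 + 1/12)*(-17) = -7*(-1)*13/12*(-17) = (91/12)*(-17) = -1547/12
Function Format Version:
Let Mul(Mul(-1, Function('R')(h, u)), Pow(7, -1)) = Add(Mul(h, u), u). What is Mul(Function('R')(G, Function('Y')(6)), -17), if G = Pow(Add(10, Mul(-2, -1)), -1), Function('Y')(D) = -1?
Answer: Rational(-1547, 12) ≈ -128.92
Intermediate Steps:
G = Rational(1, 12) (G = Pow(Add(10, 2), -1) = Pow(12, -1) = Rational(1, 12) ≈ 0.083333)
Function('R')(h, u) = Add(Mul(-7, u), Mul(-7, h, u)) (Function('R')(h, u) = Mul(-7, Add(Mul(h, u), u)) = Mul(-7, Add(u, Mul(h, u))) = Add(Mul(-7, u), Mul(-7, h, u)))
Mul(Function('R')(G, Function('Y')(6)), -17) = Mul(Mul(-7, -1, Add(1, Rational(1, 12))), -17) = Mul(Mul(-7, -1, Rational(13, 12)), -17) = Mul(Rational(91, 12), -17) = Rational(-1547, 12)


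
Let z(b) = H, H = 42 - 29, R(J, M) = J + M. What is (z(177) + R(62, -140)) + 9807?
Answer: 9742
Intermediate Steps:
H = 13
z(b) = 13
(z(177) + R(62, -140)) + 9807 = (13 + (62 - 140)) + 9807 = (13 - 78) + 9807 = -65 + 9807 = 9742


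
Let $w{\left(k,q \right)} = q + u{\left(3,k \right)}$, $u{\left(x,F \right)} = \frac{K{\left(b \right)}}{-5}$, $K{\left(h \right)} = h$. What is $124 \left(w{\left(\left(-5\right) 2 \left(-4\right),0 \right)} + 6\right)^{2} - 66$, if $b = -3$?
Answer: $\frac{133386}{25} \approx 5335.4$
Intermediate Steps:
$u{\left(x,F \right)} = \frac{3}{5}$ ($u{\left(x,F \right)} = - \frac{3}{-5} = \left(-3\right) \left(- \frac{1}{5}\right) = \frac{3}{5}$)
$w{\left(k,q \right)} = \frac{3}{5} + q$ ($w{\left(k,q \right)} = q + \frac{3}{5} = \frac{3}{5} + q$)
$124 \left(w{\left(\left(-5\right) 2 \left(-4\right),0 \right)} + 6\right)^{2} - 66 = 124 \left(\left(\frac{3}{5} + 0\right) + 6\right)^{2} - 66 = 124 \left(\frac{3}{5} + 6\right)^{2} - 66 = 124 \left(\frac{33}{5}\right)^{2} - 66 = 124 \cdot \frac{1089}{25} - 66 = \frac{135036}{25} - 66 = \frac{133386}{25}$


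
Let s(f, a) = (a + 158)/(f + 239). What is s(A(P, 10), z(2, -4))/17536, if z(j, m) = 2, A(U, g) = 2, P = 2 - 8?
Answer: 5/132068 ≈ 3.7859e-5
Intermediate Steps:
P = -6
s(f, a) = (158 + a)/(239 + f)
s(A(P, 10), z(2, -4))/17536 = ((158 + 2)/(239 + 2))/17536 = (160/241)*(1/17536) = 5/132068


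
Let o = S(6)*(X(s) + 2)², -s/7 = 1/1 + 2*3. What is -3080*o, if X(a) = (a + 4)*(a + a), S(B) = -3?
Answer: 179863474560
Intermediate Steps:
s = -49 (s = -7*(1/1 + 2*3) = -7*(1 + 6) = -7*7 = -49)
X(a) = 2*a*(4 + a) (X(a) = (4 + a)*(2*a) = 2*a*(4 + a))
o = -58397232 (o = -3*(2*(-49)*(4 - 49) + 2)² = -3*(2*(-49)*(-45) + 2)² = -3*(4410 + 2)² = -3*4412² = -3*19465744 = -58397232)
-3080*o = -3080*(-58397232) = 179863474560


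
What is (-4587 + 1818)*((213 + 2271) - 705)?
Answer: -4926051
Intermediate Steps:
(-4587 + 1818)*((213 + 2271) - 705) = -2769*(2484 - 705) = -2769*1779 = -4926051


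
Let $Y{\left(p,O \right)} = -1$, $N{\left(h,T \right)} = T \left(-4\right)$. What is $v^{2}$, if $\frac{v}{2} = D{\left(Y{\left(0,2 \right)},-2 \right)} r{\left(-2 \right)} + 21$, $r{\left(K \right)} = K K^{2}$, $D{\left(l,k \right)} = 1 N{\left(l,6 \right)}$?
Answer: $181476$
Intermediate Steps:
$N{\left(h,T \right)} = - 4 T$
$D{\left(l,k \right)} = -24$ ($D{\left(l,k \right)} = 1 \left(\left(-4\right) 6\right) = 1 \left(-24\right) = -24$)
$r{\left(K \right)} = K^{3}$
$v = 426$ ($v = 2 \left(- 24 \left(-2\right)^{3} + 21\right) = 2 \left(\left(-24\right) \left(-8\right) + 21\right) = 2 \left(192 + 21\right) = 2 \cdot 213 = 426$)
$v^{2} = 426^{2} = 181476$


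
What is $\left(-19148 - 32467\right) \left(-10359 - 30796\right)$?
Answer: $2124215325$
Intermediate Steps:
$\left(-19148 - 32467\right) \left(-10359 - 30796\right) = \left(-51615\right) \left(-41155\right) = 2124215325$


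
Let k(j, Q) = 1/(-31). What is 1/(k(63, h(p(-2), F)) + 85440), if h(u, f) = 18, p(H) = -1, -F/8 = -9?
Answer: 31/2648639 ≈ 1.1704e-5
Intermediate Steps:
F = 72 (F = -8*(-9) = 72)
k(j, Q) = -1/31
1/(k(63, h(p(-2), F)) + 85440) = 1/(-1/31 + 85440) = 1/(2648639/31) = 31/2648639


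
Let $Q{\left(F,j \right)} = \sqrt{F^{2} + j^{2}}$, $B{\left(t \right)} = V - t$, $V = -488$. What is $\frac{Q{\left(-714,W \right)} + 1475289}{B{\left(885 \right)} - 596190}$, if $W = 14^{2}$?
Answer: $- \frac{64143}{25981} - \frac{14 \sqrt{2797}}{597563} \approx -2.4701$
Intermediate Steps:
$B{\left(t \right)} = -488 - t$
$W = 196$
$\frac{Q{\left(-714,W \right)} + 1475289}{B{\left(885 \right)} - 596190} = \frac{\sqrt{\left(-714\right)^{2} + 196^{2}} + 1475289}{\left(-488 - 885\right) - 596190} = \frac{\sqrt{509796 + 38416} + 1475289}{\left(-488 - 885\right) - 596190} = \frac{\sqrt{548212} + 1475289}{-1373 - 596190} = \frac{14 \sqrt{2797} + 1475289}{-597563} = \left(1475289 + 14 \sqrt{2797}\right) \left(- \frac{1}{597563}\right) = - \frac{64143}{25981} - \frac{14 \sqrt{2797}}{597563}$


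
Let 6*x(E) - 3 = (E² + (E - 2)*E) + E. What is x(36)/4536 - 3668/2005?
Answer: -31565831/18189360 ≈ -1.7354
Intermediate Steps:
x(E) = ½ + E/6 + E²/6 + E*(-2 + E)/6 (x(E) = ½ + ((E² + (E - 2)*E) + E)/6 = ½ + ((E² + (-2 + E)*E) + E)/6 = ½ + ((E² + E*(-2 + E)) + E)/6 = ½ + (E + E² + E*(-2 + E))/6 = ½ + (E/6 + E²/6 + E*(-2 + E)/6) = ½ + E/6 + E²/6 + E*(-2 + E)/6)
x(36)/4536 - 3668/2005 = (½ - ⅙*36 + (⅓)*36²)/4536 - 3668/2005 = (½ - 6 + (⅓)*1296)*(1/4536) - 3668*1/2005 = (½ - 6 + 432)*(1/4536) - 3668/2005 = (853/2)*(1/4536) - 3668/2005 = 853/9072 - 3668/2005 = -31565831/18189360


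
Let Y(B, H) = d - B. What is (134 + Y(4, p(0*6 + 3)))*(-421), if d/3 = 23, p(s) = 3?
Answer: -83779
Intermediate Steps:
d = 69 (d = 3*23 = 69)
Y(B, H) = 69 - B
(134 + Y(4, p(0*6 + 3)))*(-421) = (134 + (69 - 1*4))*(-421) = (134 + (69 - 4))*(-421) = (134 + 65)*(-421) = 199*(-421) = -83779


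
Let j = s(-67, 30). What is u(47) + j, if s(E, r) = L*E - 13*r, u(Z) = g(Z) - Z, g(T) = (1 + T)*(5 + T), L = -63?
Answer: 6280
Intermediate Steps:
u(Z) = 5 + Z² + 5*Z (u(Z) = (5 + Z² + 6*Z) - Z = 5 + Z² + 5*Z)
s(E, r) = -63*E - 13*r
j = 3831 (j = -63*(-67) - 13*30 = 4221 - 390 = 3831)
u(47) + j = (5 + 47² + 5*47) + 3831 = (5 + 2209 + 235) + 3831 = 2449 + 3831 = 6280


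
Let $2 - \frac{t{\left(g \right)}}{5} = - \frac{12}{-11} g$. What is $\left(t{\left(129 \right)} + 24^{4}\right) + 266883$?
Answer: $\frac{6577619}{11} \approx 5.9797 \cdot 10^{5}$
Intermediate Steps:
$t{\left(g \right)} = 10 - \frac{60 g}{11}$ ($t{\left(g \right)} = 10 - 5 - \frac{12}{-11} g = 10 - 5 \left(-12\right) \left(- \frac{1}{11}\right) g = 10 - 5 \frac{12 g}{11} = 10 - \frac{60 g}{11}$)
$\left(t{\left(129 \right)} + 24^{4}\right) + 266883 = \left(\left(10 - \frac{7740}{11}\right) + 24^{4}\right) + 266883 = \left(\left(10 - \frac{7740}{11}\right) + 331776\right) + 266883 = \left(- \frac{7630}{11} + 331776\right) + 266883 = \frac{3641906}{11} + 266883 = \frac{6577619}{11}$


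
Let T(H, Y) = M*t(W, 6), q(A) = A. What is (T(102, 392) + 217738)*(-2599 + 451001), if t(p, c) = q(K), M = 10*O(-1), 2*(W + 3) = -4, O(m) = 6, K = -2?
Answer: 97580346436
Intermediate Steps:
W = -5 (W = -3 + (1/2)*(-4) = -3 - 2 = -5)
M = 60 (M = 10*6 = 60)
t(p, c) = -2
T(H, Y) = -120 (T(H, Y) = 60*(-2) = -120)
(T(102, 392) + 217738)*(-2599 + 451001) = (-120 + 217738)*(-2599 + 451001) = 217618*448402 = 97580346436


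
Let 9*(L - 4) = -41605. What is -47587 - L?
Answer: -386714/9 ≈ -42968.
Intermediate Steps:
L = -41569/9 (L = 4 + (1/9)*(-41605) = 4 - 41605/9 = -41569/9 ≈ -4618.8)
-47587 - L = -47587 - 1*(-41569/9) = -47587 + 41569/9 = -386714/9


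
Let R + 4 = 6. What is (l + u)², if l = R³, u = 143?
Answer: 22801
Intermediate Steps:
R = 2 (R = -4 + 6 = 2)
l = 8 (l = 2³ = 8)
(l + u)² = (8 + 143)² = 151² = 22801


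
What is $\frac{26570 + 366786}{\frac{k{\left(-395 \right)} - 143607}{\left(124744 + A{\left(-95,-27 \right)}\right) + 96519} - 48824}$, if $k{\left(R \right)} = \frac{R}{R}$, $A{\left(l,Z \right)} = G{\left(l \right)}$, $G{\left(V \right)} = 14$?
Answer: $- \frac{43520317806}{5401885927} \approx -8.0565$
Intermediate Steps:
$A{\left(l,Z \right)} = 14$
$k{\left(R \right)} = 1$
$\frac{26570 + 366786}{\frac{k{\left(-395 \right)} - 143607}{\left(124744 + A{\left(-95,-27 \right)}\right) + 96519} - 48824} = \frac{26570 + 366786}{\frac{1 - 143607}{\left(124744 + 14\right) + 96519} - 48824} = \frac{393356}{- \frac{143606}{124758 + 96519} - 48824} = \frac{393356}{- \frac{143606}{221277} - 48824} = \frac{393356}{- \frac{10803771854}{221277}} = 393356 \left(- \frac{221277}{10803771854}\right) = - \frac{43520317806}{5401885927}$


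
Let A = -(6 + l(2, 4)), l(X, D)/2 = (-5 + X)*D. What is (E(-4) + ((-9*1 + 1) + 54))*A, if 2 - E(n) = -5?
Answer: 954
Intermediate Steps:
l(X, D) = 2*D*(-5 + X) (l(X, D) = 2*((-5 + X)*D) = 2*(D*(-5 + X)) = 2*D*(-5 + X))
E(n) = 7 (E(n) = 2 - 1*(-5) = 2 + 5 = 7)
A = 18 (A = -(6 + 2*4*(-5 + 2)) = -(6 + 2*4*(-3)) = -(6 - 24) = -1*(-18) = 18)
(E(-4) + ((-9*1 + 1) + 54))*A = (7 + ((-9*1 + 1) + 54))*18 = (7 + ((-9 + 1) + 54))*18 = (7 + (-8 + 54))*18 = (7 + 46)*18 = 53*18 = 954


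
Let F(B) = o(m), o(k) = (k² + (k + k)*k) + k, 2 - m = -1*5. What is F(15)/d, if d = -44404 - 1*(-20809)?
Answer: -14/2145 ≈ -0.0065268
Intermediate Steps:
m = 7 (m = 2 - (-1)*5 = 2 - 1*(-5) = 2 + 5 = 7)
d = -23595 (d = -44404 + 20809 = -23595)
o(k) = k + 3*k² (o(k) = (k² + (2*k)*k) + k = (k² + 2*k²) + k = 3*k² + k = k + 3*k²)
F(B) = 154 (F(B) = 7*(1 + 3*7) = 7*(1 + 21) = 7*22 = 154)
F(15)/d = 154/(-23595) = 154*(-1/23595) = -14/2145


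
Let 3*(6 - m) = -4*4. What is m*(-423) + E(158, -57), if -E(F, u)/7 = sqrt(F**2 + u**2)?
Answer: -4794 - 7*sqrt(28213) ≈ -5969.8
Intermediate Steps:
E(F, u) = -7*sqrt(F**2 + u**2)
m = 34/3 (m = 6 - (-4)*4/3 = 6 - 1/3*(-16) = 6 + 16/3 = 34/3 ≈ 11.333)
m*(-423) + E(158, -57) = (34/3)*(-423) - 7*sqrt(158**2 + (-57)**2) = -4794 - 7*sqrt(24964 + 3249) = -4794 - 7*sqrt(28213)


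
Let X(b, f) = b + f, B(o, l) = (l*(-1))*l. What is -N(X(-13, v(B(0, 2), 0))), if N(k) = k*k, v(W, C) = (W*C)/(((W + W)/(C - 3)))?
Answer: -169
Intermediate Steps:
B(o, l) = -l² (B(o, l) = (-l)*l = -l²)
v(W, C) = C*(-3 + C)/2 (v(W, C) = (C*W)/(((2*W)/(-3 + C))) = (C*W)/((2*W/(-3 + C))) = (C*W)*((-3 + C)/(2*W)) = C*(-3 + C)/2)
N(k) = k²
-N(X(-13, v(B(0, 2), 0))) = -(-13 + (½)*0*(-3 + 0))² = -(-13 + (½)*0*(-3))² = -(-13 + 0)² = -1*(-13)² = -1*169 = -169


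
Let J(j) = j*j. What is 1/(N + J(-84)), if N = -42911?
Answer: -1/35855 ≈ -2.7890e-5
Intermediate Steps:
J(j) = j²
1/(N + J(-84)) = 1/(-42911 + (-84)²) = 1/(-42911 + 7056) = 1/(-35855) = -1/35855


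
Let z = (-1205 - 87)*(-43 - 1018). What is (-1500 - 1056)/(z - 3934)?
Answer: -426/227813 ≈ -0.0018700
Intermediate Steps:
z = 1370812 (z = -1292*(-1061) = 1370812)
(-1500 - 1056)/(z - 3934) = (-1500 - 1056)/(1370812 - 3934) = -2556/1366878 = -2556*1/1366878 = -426/227813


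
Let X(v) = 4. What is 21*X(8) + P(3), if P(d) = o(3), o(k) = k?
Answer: 87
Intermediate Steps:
P(d) = 3
21*X(8) + P(3) = 21*4 + 3 = 84 + 3 = 87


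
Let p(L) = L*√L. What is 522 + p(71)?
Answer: 522 + 71*√71 ≈ 1120.3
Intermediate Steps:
p(L) = L^(3/2)
522 + p(71) = 522 + 71^(3/2) = 522 + 71*√71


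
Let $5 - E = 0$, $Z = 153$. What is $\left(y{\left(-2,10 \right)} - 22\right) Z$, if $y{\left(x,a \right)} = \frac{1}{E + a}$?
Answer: $- \frac{16779}{5} \approx -3355.8$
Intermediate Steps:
$E = 5$ ($E = 5 - 0 = 5 + 0 = 5$)
$y{\left(x,a \right)} = \frac{1}{5 + a}$
$\left(y{\left(-2,10 \right)} - 22\right) Z = \left(\frac{1}{5 + 10} - 22\right) 153 = \left(\frac{1}{15} - 22\right) 153 = \left(- \frac{329}{15}\right) 153 = - \frac{16779}{5}$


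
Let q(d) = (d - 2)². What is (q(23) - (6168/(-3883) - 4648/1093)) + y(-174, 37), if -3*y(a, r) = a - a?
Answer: 1896446287/4244119 ≈ 446.84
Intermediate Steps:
y(a, r) = 0 (y(a, r) = -(a - a)/3 = -⅓*0 = 0)
q(d) = (-2 + d)²
(q(23) - (6168/(-3883) - 4648/1093)) + y(-174, 37) = ((-2 + 23)² - (6168/(-3883) - 4648/1093)) + 0 = (21² - (6168*(-1/3883) - 4648*1/1093)) + 0 = (441 - (-6168/3883 - 4648/1093)) + 0 = (441 - 1*(-24789808/4244119)) + 0 = (441 + 24789808/4244119) + 0 = 1896446287/4244119 + 0 = 1896446287/4244119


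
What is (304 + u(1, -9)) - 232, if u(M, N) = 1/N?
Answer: 647/9 ≈ 71.889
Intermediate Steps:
u(M, N) = 1/N
(304 + u(1, -9)) - 232 = (304 + 1/(-9)) - 232 = (304 - ⅑) - 232 = 2735/9 - 232 = 647/9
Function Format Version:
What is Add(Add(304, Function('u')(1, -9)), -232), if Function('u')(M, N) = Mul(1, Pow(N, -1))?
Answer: Rational(647, 9) ≈ 71.889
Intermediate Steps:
Function('u')(M, N) = Pow(N, -1)
Add(Add(304, Function('u')(1, -9)), -232) = Add(Add(304, Pow(-9, -1)), -232) = Add(Add(304, Rational(-1, 9)), -232) = Add(Rational(2735, 9), -232) = Rational(647, 9)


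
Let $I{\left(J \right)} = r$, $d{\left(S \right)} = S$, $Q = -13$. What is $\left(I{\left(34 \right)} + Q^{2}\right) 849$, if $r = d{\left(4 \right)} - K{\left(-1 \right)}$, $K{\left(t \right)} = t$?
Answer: $147726$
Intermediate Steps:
$r = 5$ ($r = 4 - -1 = 4 + 1 = 5$)
$I{\left(J \right)} = 5$
$\left(I{\left(34 \right)} + Q^{2}\right) 849 = \left(5 + \left(-13\right)^{2}\right) 849 = \left(5 + 169\right) 849 = 174 \cdot 849 = 147726$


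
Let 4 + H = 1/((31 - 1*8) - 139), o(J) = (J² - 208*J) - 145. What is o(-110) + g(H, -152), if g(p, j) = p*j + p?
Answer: 4111075/116 ≈ 35440.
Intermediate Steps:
o(J) = -145 + J² - 208*J
H = -465/116 (H = -4 + 1/((31 - 1*8) - 139) = -4 + 1/((31 - 8) - 139) = -4 + 1/(23 - 139) = -4 + 1/(-116) = -4 - 1/116 = -465/116 ≈ -4.0086)
g(p, j) = p + j*p (g(p, j) = j*p + p = p + j*p)
o(-110) + g(H, -152) = (-145 + (-110)² - 208*(-110)) - 465*(1 - 152)/116 = (-145 + 12100 + 22880) - 465/116*(-151) = 34835 + 70215/116 = 4111075/116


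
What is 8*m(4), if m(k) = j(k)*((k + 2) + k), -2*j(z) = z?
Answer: -160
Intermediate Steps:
j(z) = -z/2
m(k) = -k*(2 + 2*k)/2 (m(k) = (-k/2)*((k + 2) + k) = (-k/2)*((2 + k) + k) = (-k/2)*(2 + 2*k) = -k*(2 + 2*k)/2)
8*m(4) = 8*(-1*4*(1 + 4)) = 8*(-1*4*5) = 8*(-20) = -160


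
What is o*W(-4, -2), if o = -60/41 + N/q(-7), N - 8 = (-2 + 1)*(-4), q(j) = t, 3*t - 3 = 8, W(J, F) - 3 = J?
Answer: -816/451 ≈ -1.8093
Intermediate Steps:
W(J, F) = 3 + J
t = 11/3 (t = 1 + (⅓)*8 = 1 + 8/3 = 11/3 ≈ 3.6667)
q(j) = 11/3
N = 12 (N = 8 + (-2 + 1)*(-4) = 8 - 1*(-4) = 8 + 4 = 12)
o = 816/451 (o = -60/41 + 12/(11/3) = -60*1/41 + 12*(3/11) = -60/41 + 36/11 = 816/451 ≈ 1.8093)
o*W(-4, -2) = 816*(3 - 4)/451 = (816/451)*(-1) = -816/451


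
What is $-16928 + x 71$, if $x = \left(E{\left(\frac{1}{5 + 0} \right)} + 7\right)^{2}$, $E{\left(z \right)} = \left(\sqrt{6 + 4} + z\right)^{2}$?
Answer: $\frac{2375796}{625} + \frac{120984 \sqrt{10}}{125} \approx 6862.0$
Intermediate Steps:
$E{\left(z \right)} = \left(z + \sqrt{10}\right)^{2}$ ($E{\left(z \right)} = \left(\sqrt{10} + z\right)^{2} = \left(z + \sqrt{10}\right)^{2}$)
$x = \left(7 + \left(\frac{1}{5} + \sqrt{10}\right)^{2}\right)^{2}$ ($x = \left(\left(\frac{1}{5 + 0} + \sqrt{10}\right)^{2} + 7\right)^{2} = \left(\left(\frac{1}{5} + \sqrt{10}\right)^{2} + 7\right)^{2} = \left(7 + \left(\frac{1}{5} + \sqrt{10}\right)^{2}\right)^{2} \approx 335.07$)
$-16928 + x 71 = -16928 + \left(\frac{182476}{625} + \frac{1704 \sqrt{10}}{125}\right) 71 = -16928 + \left(\frac{12955796}{625} + \frac{120984 \sqrt{10}}{125}\right) = \frac{2375796}{625} + \frac{120984 \sqrt{10}}{125}$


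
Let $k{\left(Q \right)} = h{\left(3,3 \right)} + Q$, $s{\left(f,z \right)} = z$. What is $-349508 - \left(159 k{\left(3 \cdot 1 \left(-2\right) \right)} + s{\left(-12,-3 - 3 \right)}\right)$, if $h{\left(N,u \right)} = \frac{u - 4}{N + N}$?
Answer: $- \frac{697043}{2} \approx -3.4852 \cdot 10^{5}$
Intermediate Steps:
$h{\left(N,u \right)} = \frac{-4 + u}{2 N}$
$k{\left(Q \right)} = - \frac{1}{6} + Q$ ($k{\left(Q \right)} = \frac{-4 + 3}{2 \cdot 3} + Q = \frac{1}{2} \cdot \frac{1}{3} \left(-1\right) + Q = - \frac{1}{6} + Q$)
$-349508 - \left(159 k{\left(3 \cdot 1 \left(-2\right) \right)} + s{\left(-12,-3 - 3 \right)}\right) = -349508 - \left(159 \left(- \frac{1}{6} + 3 \cdot 1 \left(-2\right)\right) - 6\right) = -349508 - \left(159 \left(- \frac{1}{6} + 3 \left(-2\right)\right) - 6\right) = -349508 - \left(159 \left(- \frac{1}{6} - 6\right) - 6\right) = -349508 - \left(159 \left(- \frac{37}{6}\right) - 6\right) = -349508 - \left(- \frac{1961}{2} - 6\right) = -349508 - - \frac{1973}{2} = -349508 + \frac{1973}{2} = - \frac{697043}{2}$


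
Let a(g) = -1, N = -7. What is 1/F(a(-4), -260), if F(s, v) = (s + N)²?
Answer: 1/64 ≈ 0.015625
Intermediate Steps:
F(s, v) = (-7 + s)² (F(s, v) = (s - 7)² = (-7 + s)²)
1/F(a(-4), -260) = 1/((-7 - 1)²) = 1/((-8)²) = 1/64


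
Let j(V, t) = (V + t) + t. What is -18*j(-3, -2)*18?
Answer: 2268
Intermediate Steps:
j(V, t) = V + 2*t
-18*j(-3, -2)*18 = -18*(-3 + 2*(-2))*18 = -18*(-3 - 4)*18 = -18*(-7)*18 = 126*18 = 2268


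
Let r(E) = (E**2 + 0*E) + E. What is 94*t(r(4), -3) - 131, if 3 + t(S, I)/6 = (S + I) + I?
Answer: 6073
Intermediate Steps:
r(E) = E + E**2 (r(E) = (E**2 + 0) + E = E**2 + E = E + E**2)
t(S, I) = -18 + 6*S + 12*I (t(S, I) = -18 + 6*((S + I) + I) = -18 + 6*((I + S) + I) = -18 + 6*(S + 2*I) = -18 + (6*S + 12*I) = -18 + 6*S + 12*I)
94*t(r(4), -3) - 131 = 94*(-18 + 6*(4*(1 + 4)) + 12*(-3)) - 131 = 94*(-18 + 6*(4*5) - 36) - 131 = 94*(-18 + 6*20 - 36) - 131 = 94*(-18 + 120 - 36) - 131 = 94*66 - 131 = 6204 - 131 = 6073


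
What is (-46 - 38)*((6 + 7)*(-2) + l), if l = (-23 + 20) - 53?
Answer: 6888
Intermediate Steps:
l = -56 (l = -3 - 53 = -56)
(-46 - 38)*((6 + 7)*(-2) + l) = (-46 - 38)*((6 + 7)*(-2) - 56) = -84*(13*(-2) - 56) = -84*(-26 - 56) = -84*(-82) = 6888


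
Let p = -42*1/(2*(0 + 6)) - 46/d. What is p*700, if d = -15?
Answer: -910/3 ≈ -303.33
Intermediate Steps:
p = -13/30 (p = -42*1/(2*(0 + 6)) - 46/(-15) = -42/(2*6) - 46*(-1/15) = -42/12 + 46/15 = -42*1/12 + 46/15 = -7/2 + 46/15 = -13/30 ≈ -0.43333)
p*700 = -13/30*700 = -910/3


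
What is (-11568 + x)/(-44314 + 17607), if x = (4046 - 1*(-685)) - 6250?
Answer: 13087/26707 ≈ 0.49002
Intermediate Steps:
x = -1519 (x = (4046 + 685) - 6250 = 4731 - 6250 = -1519)
(-11568 + x)/(-44314 + 17607) = (-11568 - 1519)/(-44314 + 17607) = -13087/(-26707) = -13087*(-1/26707) = 13087/26707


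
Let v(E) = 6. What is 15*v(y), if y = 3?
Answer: 90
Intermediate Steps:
15*v(y) = 15*6 = 90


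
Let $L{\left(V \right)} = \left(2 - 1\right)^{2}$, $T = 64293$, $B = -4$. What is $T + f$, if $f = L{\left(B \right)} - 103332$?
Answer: $-39038$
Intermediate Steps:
$L{\left(V \right)} = 1$ ($L{\left(V \right)} = 1^{2} = 1$)
$f = -103331$ ($f = 1 - 103332 = -103331$)
$T + f = 64293 - 103331 = -39038$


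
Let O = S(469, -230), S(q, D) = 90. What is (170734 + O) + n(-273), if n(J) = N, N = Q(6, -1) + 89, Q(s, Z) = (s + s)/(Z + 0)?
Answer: 170901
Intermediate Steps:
Q(s, Z) = 2*s/Z (Q(s, Z) = (2*s)/Z = 2*s/Z)
N = 77 (N = 2*6/(-1) + 89 = 2*6*(-1) + 89 = -12 + 89 = 77)
O = 90
n(J) = 77
(170734 + O) + n(-273) = (170734 + 90) + 77 = 170824 + 77 = 170901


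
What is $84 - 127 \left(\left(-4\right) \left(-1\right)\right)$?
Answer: $-424$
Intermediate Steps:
$84 - 127 \left(\left(-4\right) \left(-1\right)\right) = 84 - 508 = -424$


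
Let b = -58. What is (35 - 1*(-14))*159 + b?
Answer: 7733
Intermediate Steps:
(35 - 1*(-14))*159 + b = (35 - 1*(-14))*159 - 58 = (35 + 14)*159 - 58 = 49*159 - 58 = 7791 - 58 = 7733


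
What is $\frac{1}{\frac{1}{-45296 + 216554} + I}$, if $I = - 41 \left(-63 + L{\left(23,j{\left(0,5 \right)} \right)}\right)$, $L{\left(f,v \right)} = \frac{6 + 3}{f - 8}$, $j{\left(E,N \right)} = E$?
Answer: $\frac{856290}{2190732341} \approx 0.00039087$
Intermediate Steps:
$L{\left(f,v \right)} = \frac{9}{-8 + f}$
$I = \frac{12792}{5}$ ($I = - 41 \left(-63 + \frac{9}{-8 + 23}\right) = - 41 \left(-63 + \frac{9}{15}\right) = - 41 \left(-63 + 9 \cdot \frac{1}{15}\right) = - 41 \left(-63 + \frac{3}{5}\right) = \left(-41\right) \left(- \frac{312}{5}\right) = \frac{12792}{5} \approx 2558.4$)
$\frac{1}{\frac{1}{-45296 + 216554} + I} = \frac{1}{\frac{1}{-45296 + 216554} + \frac{12792}{5}} = \frac{1}{\frac{1}{171258} + \frac{12792}{5}} = \frac{1}{\frac{2190732341}{856290}} = \frac{856290}{2190732341}$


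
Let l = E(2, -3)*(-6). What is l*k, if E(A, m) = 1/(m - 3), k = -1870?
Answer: -1870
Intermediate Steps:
E(A, m) = 1/(-3 + m)
l = 1 (l = -6/(-3 - 3) = -6/(-6) = -⅙*(-6) = 1)
l*k = 1*(-1870) = -1870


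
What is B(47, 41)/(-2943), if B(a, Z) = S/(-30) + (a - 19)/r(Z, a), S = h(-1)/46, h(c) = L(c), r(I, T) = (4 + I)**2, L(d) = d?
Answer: -2711/548280900 ≈ -4.9445e-6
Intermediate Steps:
h(c) = c
S = -1/46 ≈ -0.021739
B(a, Z) = 1/1380 + (-19 + a)/(4 + Z)**2 (B(a, Z) = -1/46/(-30) + (a - 19)/((4 + Z)**2) = -1/46*(-1/30) + (-19 + a)/(4 + Z)**2 = 1/1380 + (-19 + a)/(4 + Z)**2)
B(47, 41)/(-2943) = ((-19 + 47 + (4 + 41)**2/1380)/(4 + 41)**2)/(-2943) = ((-19 + 47 + (1/1380)*45**2)/45**2)*(-1/2943) = ((-19 + 47 + (1/1380)*2025)/2025)*(-1/2943) = ((-19 + 47 + 135/92)/2025)*(-1/2943) = ((1/2025)*(2711/92))*(-1/2943) = (2711/186300)*(-1/2943) = -2711/548280900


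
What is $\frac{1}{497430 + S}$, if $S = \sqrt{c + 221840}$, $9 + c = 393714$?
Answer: $\frac{99486}{49487197871} - \frac{\sqrt{615545}}{247435989355} \approx 2.0072 \cdot 10^{-6}$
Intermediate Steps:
$c = 393705$ ($c = -9 + 393714 = 393705$)
$S = \sqrt{615545}$ ($S = \sqrt{393705 + 221840} = \sqrt{615545} \approx 784.57$)
$\frac{1}{497430 + S} = \frac{1}{497430 + \sqrt{615545}}$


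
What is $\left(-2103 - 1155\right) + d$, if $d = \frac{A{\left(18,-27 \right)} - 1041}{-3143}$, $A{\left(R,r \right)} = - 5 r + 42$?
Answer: $- \frac{10239030}{3143} \approx -3257.7$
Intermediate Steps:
$A{\left(R,r \right)} = 42 - 5 r$
$d = \frac{864}{3143}$ ($d = \frac{\left(42 - -135\right) - 1041}{-3143} = \left(\left(42 + 135\right) - 1041\right) \left(- \frac{1}{3143}\right) = \left(177 - 1041\right) \left(- \frac{1}{3143}\right) = \left(-864\right) \left(- \frac{1}{3143}\right) = \frac{864}{3143} \approx 0.2749$)
$\left(-2103 - 1155\right) + d = \left(-2103 - 1155\right) + \frac{864}{3143} = -3258 + \frac{864}{3143} = - \frac{10239030}{3143}$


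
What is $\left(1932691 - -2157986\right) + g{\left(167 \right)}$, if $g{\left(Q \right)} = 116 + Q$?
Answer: $4090960$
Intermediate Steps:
$\left(1932691 - -2157986\right) + g{\left(167 \right)} = \left(1932691 - -2157986\right) + \left(116 + 167\right) = \left(1932691 + 2157986\right) + 283 = 4090677 + 283 = 4090960$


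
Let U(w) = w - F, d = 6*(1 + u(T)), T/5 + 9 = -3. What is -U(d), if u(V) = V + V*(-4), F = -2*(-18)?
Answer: -1050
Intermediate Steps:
T = -60 (T = -45 + 5*(-3) = -45 - 15 = -60)
F = 36
u(V) = -3*V (u(V) = V - 4*V = -3*V)
d = 1086 (d = 6*(1 - 3*(-60)) = 6*(1 + 180) = 6*181 = 1086)
U(w) = -36 + w (U(w) = w - 1*36 = w - 36 = -36 + w)
-U(d) = -(-36 + 1086) = -1*1050 = -1050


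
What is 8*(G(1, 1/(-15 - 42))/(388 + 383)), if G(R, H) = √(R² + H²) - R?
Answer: -8/771 + 40*√130/43947 ≈ 1.5967e-6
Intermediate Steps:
G(R, H) = √(H² + R²) - R
8*(G(1, 1/(-15 - 42))/(388 + 383)) = 8*((√((1/(-15 - 42))² + 1²) - 1*1)/(388 + 383)) = 8*((√((1/(-57))² + 1) - 1)/771) = 8*((√((-1/57)² + 1) - 1)*(1/771)) = 8*((√(1/3249 + 1) - 1)*(1/771)) = 8*((√(3250/3249) - 1)*(1/771)) = 8*((5*√130/57 - 1)*(1/771)) = 8*((-1 + 5*√130/57)*(1/771)) = 8*(-1/771 + 5*√130/43947) = -8/771 + 40*√130/43947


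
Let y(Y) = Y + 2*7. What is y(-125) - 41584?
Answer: -41695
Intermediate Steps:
y(Y) = 14 + Y (y(Y) = Y + 14 = 14 + Y)
y(-125) - 41584 = (14 - 125) - 41584 = -111 - 41584 = -41695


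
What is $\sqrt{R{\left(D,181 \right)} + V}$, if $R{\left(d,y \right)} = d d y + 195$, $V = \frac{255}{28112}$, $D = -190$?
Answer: $\frac{\sqrt{322747021975315}}{7028} \approx 2556.2$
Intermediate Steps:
$V = \frac{255}{28112}$ ($V = 255 \cdot \frac{1}{28112} = \frac{255}{28112} \approx 0.0090709$)
$R{\left(d,y \right)} = 195 + y d^{2}$ ($R{\left(d,y \right)} = d^{2} y + 195 = y d^{2} + 195 = 195 + y d^{2}$)
$\sqrt{R{\left(D,181 \right)} + V} = \sqrt{\left(195 + 181 \left(-190\right)^{2}\right) + \frac{255}{28112}} = \sqrt{\left(195 + 181 \cdot 36100\right) + \frac{255}{28112}} = \sqrt{\left(195 + 6534100\right) + \frac{255}{28112}} = \sqrt{6534295 + \frac{255}{28112}} = \sqrt{\frac{183692101295}{28112}} = \frac{\sqrt{322747021975315}}{7028}$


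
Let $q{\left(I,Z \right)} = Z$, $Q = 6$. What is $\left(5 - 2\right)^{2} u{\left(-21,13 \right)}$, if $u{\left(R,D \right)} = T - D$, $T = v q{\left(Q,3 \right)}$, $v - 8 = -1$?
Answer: $72$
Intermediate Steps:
$v = 7$ ($v = 8 - 1 = 7$)
$T = 21$ ($T = 7 \cdot 3 = 21$)
$u{\left(R,D \right)} = 21 - D$
$\left(5 - 2\right)^{2} u{\left(-21,13 \right)} = \left(5 - 2\right)^{2} \left(21 - 13\right) = 3^{2} \left(21 - 13\right) = 9 \cdot 8 = 72$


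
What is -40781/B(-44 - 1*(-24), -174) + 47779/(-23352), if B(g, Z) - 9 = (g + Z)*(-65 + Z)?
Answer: -452581291/154707000 ≈ -2.9254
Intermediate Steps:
B(g, Z) = 9 + (-65 + Z)*(Z + g) (B(g, Z) = 9 + (g + Z)*(-65 + Z) = 9 + (Z + g)*(-65 + Z) = 9 + (-65 + Z)*(Z + g))
-40781/B(-44 - 1*(-24), -174) + 47779/(-23352) = -40781/(9 + (-174)² - 65*(-174) - 65*(-44 - 1*(-24)) - 174*(-44 - 1*(-24))) + 47779/(-23352) = -40781/(9 + 30276 + 11310 - 65*(-44 + 24) - 174*(-44 + 24)) + 47779*(-1/23352) = -40781/(9 + 30276 + 11310 - 65*(-20) - 174*(-20)) - 47779/23352 = -40781/(9 + 30276 + 11310 + 1300 + 3480) - 47779/23352 = -40781/46375 - 47779/23352 = -452581291/154707000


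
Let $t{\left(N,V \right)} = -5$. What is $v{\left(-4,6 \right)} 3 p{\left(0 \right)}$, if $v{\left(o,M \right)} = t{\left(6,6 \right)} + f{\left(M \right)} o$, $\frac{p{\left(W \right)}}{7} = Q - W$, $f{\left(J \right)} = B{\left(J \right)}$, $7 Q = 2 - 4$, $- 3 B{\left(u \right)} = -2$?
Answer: $46$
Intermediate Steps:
$B{\left(u \right)} = \frac{2}{3}$ ($B{\left(u \right)} = \left(- \frac{1}{3}\right) \left(-2\right) = \frac{2}{3}$)
$Q = - \frac{2}{7}$ ($Q = \frac{2 - 4}{7} = \frac{1}{7} \left(-2\right) = - \frac{2}{7} \approx -0.28571$)
$f{\left(J \right)} = \frac{2}{3}$
$p{\left(W \right)} = -2 - 7 W$ ($p{\left(W \right)} = 7 \left(- \frac{2}{7} - W\right) = -2 - 7 W$)
$v{\left(o,M \right)} = -5 + \frac{2 o}{3}$
$v{\left(-4,6 \right)} 3 p{\left(0 \right)} = \left(-5 + \frac{2}{3} \left(-4\right)\right) 3 \left(-2 - 0\right) = \left(-5 - \frac{8}{3}\right) 3 \left(-2 + 0\right) = \left(- \frac{23}{3}\right) 3 \left(-2\right) = \left(-23\right) \left(-2\right) = 46$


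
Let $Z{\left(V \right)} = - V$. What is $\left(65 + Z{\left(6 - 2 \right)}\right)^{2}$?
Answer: $3721$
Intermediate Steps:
$\left(65 + Z{\left(6 - 2 \right)}\right)^{2} = \left(65 - \left(6 - 2\right)\right)^{2} = \left(65 - 4\right)^{2} = 61^{2} = 3721$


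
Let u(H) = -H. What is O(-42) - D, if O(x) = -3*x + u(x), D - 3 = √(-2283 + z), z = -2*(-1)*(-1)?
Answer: 165 - I*√2285 ≈ 165.0 - 47.802*I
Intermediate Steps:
z = -2 (z = 2*(-1) = -2)
D = 3 + I*√2285 (D = 3 + √(-2283 - 2) = 3 + √(-2285) = 3 + I*√2285 ≈ 3.0 + 47.802*I)
O(x) = -4*x (O(x) = -3*x - x = -4*x)
O(-42) - D = -4*(-42) - (3 + I*√2285) = 168 + (-3 - I*√2285) = 165 - I*√2285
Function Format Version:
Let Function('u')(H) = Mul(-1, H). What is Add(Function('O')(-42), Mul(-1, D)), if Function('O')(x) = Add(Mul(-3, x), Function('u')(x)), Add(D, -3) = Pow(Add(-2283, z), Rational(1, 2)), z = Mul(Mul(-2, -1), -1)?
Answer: Add(165, Mul(-1, I, Pow(2285, Rational(1, 2)))) ≈ Add(165.00, Mul(-47.802, I))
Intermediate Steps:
z = -2 (z = Mul(2, -1) = -2)
D = Add(3, Mul(I, Pow(2285, Rational(1, 2)))) (D = Add(3, Pow(Add(-2283, -2), Rational(1, 2))) = Add(3, Pow(-2285, Rational(1, 2))) = Add(3, Mul(I, Pow(2285, Rational(1, 2)))) ≈ Add(3.0000, Mul(47.802, I)))
Function('O')(x) = Mul(-4, x) (Function('O')(x) = Add(Mul(-3, x), Mul(-1, x)) = Mul(-4, x))
Add(Function('O')(-42), Mul(-1, D)) = Add(Mul(-4, -42), Mul(-1, Add(3, Mul(I, Pow(2285, Rational(1, 2)))))) = Add(168, Add(-3, Mul(-1, I, Pow(2285, Rational(1, 2))))) = Add(165, Mul(-1, I, Pow(2285, Rational(1, 2))))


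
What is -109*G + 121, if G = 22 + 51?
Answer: -7836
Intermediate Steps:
G = 73
-109*G + 121 = -109*73 + 121 = -7957 + 121 = -7836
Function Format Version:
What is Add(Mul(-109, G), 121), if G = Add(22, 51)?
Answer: -7836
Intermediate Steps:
G = 73
Add(Mul(-109, G), 121) = Add(Mul(-109, 73), 121) = Add(-7957, 121) = -7836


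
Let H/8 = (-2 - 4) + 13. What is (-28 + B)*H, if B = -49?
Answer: -4312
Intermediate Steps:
H = 56 (H = 8*((-2 - 4) + 13) = 8*(-6 + 13) = 8*7 = 56)
(-28 + B)*H = (-28 - 49)*56 = -77*56 = -4312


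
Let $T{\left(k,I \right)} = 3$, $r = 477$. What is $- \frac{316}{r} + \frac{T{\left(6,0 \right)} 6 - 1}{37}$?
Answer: $- \frac{3583}{17649} \approx -0.20301$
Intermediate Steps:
$- \frac{316}{r} + \frac{T{\left(6,0 \right)} 6 - 1}{37} = - \frac{316}{477} + \frac{3 \cdot 6 - 1}{37} = \left(-316\right) \frac{1}{477} + \left(18 - 1\right) \frac{1}{37} = - \frac{316}{477} + 17 \cdot \frac{1}{37} = - \frac{316}{477} + \frac{17}{37} = - \frac{3583}{17649}$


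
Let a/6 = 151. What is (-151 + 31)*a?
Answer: -108720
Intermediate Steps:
a = 906 (a = 6*151 = 906)
(-151 + 31)*a = (-151 + 31)*906 = -120*906 = -108720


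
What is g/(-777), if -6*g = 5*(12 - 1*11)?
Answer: 5/4662 ≈ 0.0010725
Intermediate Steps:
g = -⅚ (g = -5*(12 - 1*11)/6 = -5*(12 - 11)/6 = -5/6 = -⅙*5 = -⅚ ≈ -0.83333)
g/(-777) = -⅚/(-777) = -⅚*(-1/777) = 5/4662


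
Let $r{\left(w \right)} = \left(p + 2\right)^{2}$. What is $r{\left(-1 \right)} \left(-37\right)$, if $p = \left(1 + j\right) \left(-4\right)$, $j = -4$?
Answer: $-7252$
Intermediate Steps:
$p = 12$ ($p = \left(1 - 4\right) \left(-4\right) = \left(-3\right) \left(-4\right) = 12$)
$r{\left(w \right)} = 196$ ($r{\left(w \right)} = \left(12 + 2\right)^{2} = 14^{2} = 196$)
$r{\left(-1 \right)} \left(-37\right) = 196 \left(-37\right) = -7252$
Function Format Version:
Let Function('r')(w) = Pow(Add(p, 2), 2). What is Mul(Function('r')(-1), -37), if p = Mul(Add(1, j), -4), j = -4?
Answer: -7252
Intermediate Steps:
p = 12 (p = Mul(Add(1, -4), -4) = Mul(-3, -4) = 12)
Function('r')(w) = 196 (Function('r')(w) = Pow(Add(12, 2), 2) = Pow(14, 2) = 196)
Mul(Function('r')(-1), -37) = Mul(196, -37) = -7252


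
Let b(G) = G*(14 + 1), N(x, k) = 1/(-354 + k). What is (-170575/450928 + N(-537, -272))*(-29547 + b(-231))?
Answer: 442488218067/35285116 ≈ 12540.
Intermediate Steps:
b(G) = 15*G (b(G) = G*15 = 15*G)
(-170575/450928 + N(-537, -272))*(-29547 + b(-231)) = (-170575/450928 + 1/(-354 - 272))*(-29547 + 15*(-231)) = (-170575*1/450928 + 1/(-626))*(-29547 - 3465) = (-170575/450928 - 1/626)*(-33012) = -53615439/141140464*(-33012) = 442488218067/35285116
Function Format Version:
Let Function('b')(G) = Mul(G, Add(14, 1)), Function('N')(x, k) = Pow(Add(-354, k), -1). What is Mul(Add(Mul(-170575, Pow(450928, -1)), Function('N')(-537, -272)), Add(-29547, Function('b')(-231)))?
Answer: Rational(442488218067, 35285116) ≈ 12540.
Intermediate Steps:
Function('b')(G) = Mul(15, G) (Function('b')(G) = Mul(G, 15) = Mul(15, G))
Mul(Add(Mul(-170575, Pow(450928, -1)), Function('N')(-537, -272)), Add(-29547, Function('b')(-231))) = Mul(Add(Mul(-170575, Pow(450928, -1)), Pow(Add(-354, -272), -1)), Add(-29547, Mul(15, -231))) = Mul(Add(Mul(-170575, Rational(1, 450928)), Pow(-626, -1)), Add(-29547, -3465)) = Mul(Add(Rational(-170575, 450928), Rational(-1, 626)), -33012) = Mul(Rational(-53615439, 141140464), -33012) = Rational(442488218067, 35285116)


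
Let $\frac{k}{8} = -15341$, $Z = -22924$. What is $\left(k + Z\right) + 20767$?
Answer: $-124885$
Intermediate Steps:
$k = -122728$ ($k = 8 \left(-15341\right) = -122728$)
$\left(k + Z\right) + 20767 = \left(-122728 - 22924\right) + 20767 = -145652 + 20767 = -124885$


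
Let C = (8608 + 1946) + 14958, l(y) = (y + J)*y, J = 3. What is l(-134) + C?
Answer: 43066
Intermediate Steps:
l(y) = y*(3 + y) (l(y) = (y + 3)*y = (3 + y)*y = y*(3 + y))
C = 25512 (C = 10554 + 14958 = 25512)
l(-134) + C = -134*(3 - 134) + 25512 = -134*(-131) + 25512 = 17554 + 25512 = 43066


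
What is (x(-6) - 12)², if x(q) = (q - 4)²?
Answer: 7744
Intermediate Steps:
x(q) = (-4 + q)²
(x(-6) - 12)² = ((-4 - 6)² - 12)² = ((-10)² - 12)² = (100 - 12)² = 88² = 7744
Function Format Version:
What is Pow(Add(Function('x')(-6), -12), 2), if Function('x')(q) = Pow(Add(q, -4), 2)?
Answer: 7744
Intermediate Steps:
Function('x')(q) = Pow(Add(-4, q), 2)
Pow(Add(Function('x')(-6), -12), 2) = Pow(Add(Pow(Add(-4, -6), 2), -12), 2) = Pow(Add(Pow(-10, 2), -12), 2) = Pow(Add(100, -12), 2) = Pow(88, 2) = 7744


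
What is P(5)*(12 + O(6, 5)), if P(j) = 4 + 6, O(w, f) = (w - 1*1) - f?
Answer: 120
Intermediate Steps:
O(w, f) = -1 + w - f (O(w, f) = (w - 1) - f = (-1 + w) - f = -1 + w - f)
P(j) = 10
P(5)*(12 + O(6, 5)) = 10*(12 + (-1 + 6 - 1*5)) = 10*(12 + (-1 + 6 - 5)) = 10*(12 + 0) = 10*12 = 120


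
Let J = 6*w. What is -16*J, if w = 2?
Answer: -192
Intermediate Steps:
J = 12 (J = 6*2 = 12)
-16*J = -16*12 = -192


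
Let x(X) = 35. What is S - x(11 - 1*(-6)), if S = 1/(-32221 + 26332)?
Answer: -206116/5889 ≈ -35.000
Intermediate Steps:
S = -1/5889 (S = 1/(-5889) = -1/5889 ≈ -0.00016981)
S - x(11 - 1*(-6)) = -1/5889 - 1*35 = -1/5889 - 35 = -206116/5889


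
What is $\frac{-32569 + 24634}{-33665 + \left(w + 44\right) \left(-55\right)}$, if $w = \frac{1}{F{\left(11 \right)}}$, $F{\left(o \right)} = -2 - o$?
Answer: $\frac{6877}{31270} \approx 0.21992$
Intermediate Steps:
$w = - \frac{1}{13}$ ($w = \frac{1}{-2 - 11} = \frac{1}{-13} = - \frac{1}{13} \approx -0.076923$)
$\frac{-32569 + 24634}{-33665 + \left(w + 44\right) \left(-55\right)} = \frac{-32569 + 24634}{-33665 + \left(- \frac{1}{13} + 44\right) \left(-55\right)} = - \frac{7935}{-33665 + \frac{571}{13} \left(-55\right)} = - \frac{7935}{-33665 - \frac{31405}{13}} = - \frac{7935}{- \frac{469050}{13}} = \left(-7935\right) \left(- \frac{13}{469050}\right) = \frac{6877}{31270}$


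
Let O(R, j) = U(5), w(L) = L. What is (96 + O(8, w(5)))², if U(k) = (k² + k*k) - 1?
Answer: 21025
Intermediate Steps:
U(k) = -1 + 2*k² (U(k) = (k² + k²) - 1 = 2*k² - 1 = -1 + 2*k²)
O(R, j) = 49 (O(R, j) = -1 + 2*5² = -1 + 2*25 = -1 + 50 = 49)
(96 + O(8, w(5)))² = (96 + 49)² = 145² = 21025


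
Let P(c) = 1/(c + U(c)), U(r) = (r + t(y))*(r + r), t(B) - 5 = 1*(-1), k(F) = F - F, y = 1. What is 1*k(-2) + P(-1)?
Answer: -⅐ ≈ -0.14286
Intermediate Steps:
k(F) = 0
t(B) = 4 (t(B) = 5 + 1*(-1) = 5 - 1 = 4)
U(r) = 2*r*(4 + r) (U(r) = (r + 4)*(r + r) = (4 + r)*(2*r) = 2*r*(4 + r))
P(c) = 1/(c + 2*c*(4 + c))
1*k(-2) + P(-1) = 1*0 + 1/((-1)*(9 + 2*(-1))) = 0 - 1/(9 - 2) = 0 - 1/7 = 0 - 1*⅐ = 0 - ⅐ = -⅐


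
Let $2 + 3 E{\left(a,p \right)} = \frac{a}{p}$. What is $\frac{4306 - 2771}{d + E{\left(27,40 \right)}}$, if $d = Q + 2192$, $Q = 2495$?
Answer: $\frac{184200}{562387} \approx 0.32753$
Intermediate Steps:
$E{\left(a,p \right)} = - \frac{2}{3} + \frac{a}{3 p}$ ($E{\left(a,p \right)} = - \frac{2}{3} + \frac{a \frac{1}{p}}{3} = - \frac{2}{3} + \frac{a}{3 p}$)
$d = 4687$ ($d = 2495 + 2192 = 4687$)
$\frac{4306 - 2771}{d + E{\left(27,40 \right)}} = \frac{4306 - 2771}{4687 + \frac{27 - 80}{3 \cdot 40}} = \frac{1535}{4687 + \frac{1}{3} \cdot \frac{1}{40} \left(27 - 80\right)} = \frac{1535}{4687 + \frac{1}{3} \cdot \frac{1}{40} \left(-53\right)} = \frac{1535}{4687 - \frac{53}{120}} = \frac{1535}{\frac{562387}{120}} = 1535 \cdot \frac{120}{562387} = \frac{184200}{562387}$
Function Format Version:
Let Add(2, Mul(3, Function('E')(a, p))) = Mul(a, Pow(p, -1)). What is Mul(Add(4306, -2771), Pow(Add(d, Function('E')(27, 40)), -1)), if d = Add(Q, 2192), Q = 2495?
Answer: Rational(184200, 562387) ≈ 0.32753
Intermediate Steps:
Function('E')(a, p) = Add(Rational(-2, 3), Mul(Rational(1, 3), a, Pow(p, -1))) (Function('E')(a, p) = Add(Rational(-2, 3), Mul(Rational(1, 3), Mul(a, Pow(p, -1)))) = Add(Rational(-2, 3), Mul(Rational(1, 3), a, Pow(p, -1))))
d = 4687 (d = Add(2495, 2192) = 4687)
Mul(Add(4306, -2771), Pow(Add(d, Function('E')(27, 40)), -1)) = Mul(Add(4306, -2771), Pow(Add(4687, Mul(Rational(1, 3), Pow(40, -1), Add(27, Mul(-2, 40)))), -1)) = Mul(1535, Pow(Add(4687, Mul(Rational(1, 3), Rational(1, 40), Add(27, -80))), -1)) = Mul(1535, Pow(Add(4687, Mul(Rational(1, 3), Rational(1, 40), -53)), -1)) = Mul(1535, Pow(Add(4687, Rational(-53, 120)), -1)) = Mul(1535, Pow(Rational(562387, 120), -1)) = Mul(1535, Rational(120, 562387)) = Rational(184200, 562387)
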